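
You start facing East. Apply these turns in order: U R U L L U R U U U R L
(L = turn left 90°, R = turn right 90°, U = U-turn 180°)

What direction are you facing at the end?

Start: East
  U (U-turn (180°)) -> West
  R (right (90° clockwise)) -> North
  U (U-turn (180°)) -> South
  L (left (90° counter-clockwise)) -> East
  L (left (90° counter-clockwise)) -> North
  U (U-turn (180°)) -> South
  R (right (90° clockwise)) -> West
  U (U-turn (180°)) -> East
  U (U-turn (180°)) -> West
  U (U-turn (180°)) -> East
  R (right (90° clockwise)) -> South
  L (left (90° counter-clockwise)) -> East
Final: East

Answer: Final heading: East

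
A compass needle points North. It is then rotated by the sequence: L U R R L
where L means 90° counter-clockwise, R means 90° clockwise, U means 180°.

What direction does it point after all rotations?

Answer: Final heading: South

Derivation:
Start: North
  L (left (90° counter-clockwise)) -> West
  U (U-turn (180°)) -> East
  R (right (90° clockwise)) -> South
  R (right (90° clockwise)) -> West
  L (left (90° counter-clockwise)) -> South
Final: South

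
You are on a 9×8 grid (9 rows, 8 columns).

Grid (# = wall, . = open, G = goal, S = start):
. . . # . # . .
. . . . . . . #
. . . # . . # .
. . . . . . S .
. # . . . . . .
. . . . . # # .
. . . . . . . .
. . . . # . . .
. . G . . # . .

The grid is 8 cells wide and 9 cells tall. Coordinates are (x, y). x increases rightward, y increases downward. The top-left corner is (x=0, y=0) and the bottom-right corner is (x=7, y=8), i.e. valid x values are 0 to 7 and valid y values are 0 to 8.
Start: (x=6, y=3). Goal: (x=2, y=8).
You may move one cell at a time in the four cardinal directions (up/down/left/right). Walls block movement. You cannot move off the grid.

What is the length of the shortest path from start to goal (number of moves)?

BFS from (x=6, y=3) until reaching (x=2, y=8):
  Distance 0: (x=6, y=3)
  Distance 1: (x=5, y=3), (x=7, y=3), (x=6, y=4)
  Distance 2: (x=5, y=2), (x=7, y=2), (x=4, y=3), (x=5, y=4), (x=7, y=4)
  Distance 3: (x=5, y=1), (x=4, y=2), (x=3, y=3), (x=4, y=4), (x=7, y=5)
  Distance 4: (x=4, y=1), (x=6, y=1), (x=2, y=3), (x=3, y=4), (x=4, y=5), (x=7, y=6)
  Distance 5: (x=4, y=0), (x=6, y=0), (x=3, y=1), (x=2, y=2), (x=1, y=3), (x=2, y=4), (x=3, y=5), (x=4, y=6), (x=6, y=6), (x=7, y=7)
  Distance 6: (x=7, y=0), (x=2, y=1), (x=1, y=2), (x=0, y=3), (x=2, y=5), (x=3, y=6), (x=5, y=6), (x=6, y=7), (x=7, y=8)
  Distance 7: (x=2, y=0), (x=1, y=1), (x=0, y=2), (x=0, y=4), (x=1, y=5), (x=2, y=6), (x=3, y=7), (x=5, y=7), (x=6, y=8)
  Distance 8: (x=1, y=0), (x=0, y=1), (x=0, y=5), (x=1, y=6), (x=2, y=7), (x=3, y=8)
  Distance 9: (x=0, y=0), (x=0, y=6), (x=1, y=7), (x=2, y=8), (x=4, y=8)  <- goal reached here
One shortest path (9 moves): (x=6, y=3) -> (x=5, y=3) -> (x=4, y=3) -> (x=3, y=3) -> (x=2, y=3) -> (x=2, y=4) -> (x=2, y=5) -> (x=2, y=6) -> (x=2, y=7) -> (x=2, y=8)

Answer: Shortest path length: 9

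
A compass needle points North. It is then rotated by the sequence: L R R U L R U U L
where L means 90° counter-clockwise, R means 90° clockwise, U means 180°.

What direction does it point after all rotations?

Answer: Final heading: South

Derivation:
Start: North
  L (left (90° counter-clockwise)) -> West
  R (right (90° clockwise)) -> North
  R (right (90° clockwise)) -> East
  U (U-turn (180°)) -> West
  L (left (90° counter-clockwise)) -> South
  R (right (90° clockwise)) -> West
  U (U-turn (180°)) -> East
  U (U-turn (180°)) -> West
  L (left (90° counter-clockwise)) -> South
Final: South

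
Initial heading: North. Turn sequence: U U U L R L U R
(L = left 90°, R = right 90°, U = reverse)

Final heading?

Start: North
  U (U-turn (180°)) -> South
  U (U-turn (180°)) -> North
  U (U-turn (180°)) -> South
  L (left (90° counter-clockwise)) -> East
  R (right (90° clockwise)) -> South
  L (left (90° counter-clockwise)) -> East
  U (U-turn (180°)) -> West
  R (right (90° clockwise)) -> North
Final: North

Answer: Final heading: North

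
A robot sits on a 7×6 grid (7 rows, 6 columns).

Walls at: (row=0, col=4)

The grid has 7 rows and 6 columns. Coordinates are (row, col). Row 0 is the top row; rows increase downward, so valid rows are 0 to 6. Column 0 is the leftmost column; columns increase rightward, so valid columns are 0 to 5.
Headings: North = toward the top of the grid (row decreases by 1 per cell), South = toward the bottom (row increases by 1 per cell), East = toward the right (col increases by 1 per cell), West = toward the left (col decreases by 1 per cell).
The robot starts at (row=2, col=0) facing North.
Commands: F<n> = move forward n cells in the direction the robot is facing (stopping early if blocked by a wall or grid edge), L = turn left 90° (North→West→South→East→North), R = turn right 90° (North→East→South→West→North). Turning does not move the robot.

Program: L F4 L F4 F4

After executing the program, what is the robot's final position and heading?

Start: (row=2, col=0), facing North
  L: turn left, now facing West
  F4: move forward 0/4 (blocked), now at (row=2, col=0)
  L: turn left, now facing South
  F4: move forward 4, now at (row=6, col=0)
  F4: move forward 0/4 (blocked), now at (row=6, col=0)
Final: (row=6, col=0), facing South

Answer: Final position: (row=6, col=0), facing South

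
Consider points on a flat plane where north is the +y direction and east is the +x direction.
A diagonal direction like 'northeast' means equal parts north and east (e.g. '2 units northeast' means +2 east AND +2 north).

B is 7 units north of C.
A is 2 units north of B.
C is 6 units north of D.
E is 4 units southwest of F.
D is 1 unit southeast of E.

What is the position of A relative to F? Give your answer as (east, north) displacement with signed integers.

Place F at the origin (east=0, north=0).
  E is 4 units southwest of F: delta (east=-4, north=-4); E at (east=-4, north=-4).
  D is 1 unit southeast of E: delta (east=+1, north=-1); D at (east=-3, north=-5).
  C is 6 units north of D: delta (east=+0, north=+6); C at (east=-3, north=1).
  B is 7 units north of C: delta (east=+0, north=+7); B at (east=-3, north=8).
  A is 2 units north of B: delta (east=+0, north=+2); A at (east=-3, north=10).
Therefore A relative to F: (east=-3, north=10).

Answer: A is at (east=-3, north=10) relative to F.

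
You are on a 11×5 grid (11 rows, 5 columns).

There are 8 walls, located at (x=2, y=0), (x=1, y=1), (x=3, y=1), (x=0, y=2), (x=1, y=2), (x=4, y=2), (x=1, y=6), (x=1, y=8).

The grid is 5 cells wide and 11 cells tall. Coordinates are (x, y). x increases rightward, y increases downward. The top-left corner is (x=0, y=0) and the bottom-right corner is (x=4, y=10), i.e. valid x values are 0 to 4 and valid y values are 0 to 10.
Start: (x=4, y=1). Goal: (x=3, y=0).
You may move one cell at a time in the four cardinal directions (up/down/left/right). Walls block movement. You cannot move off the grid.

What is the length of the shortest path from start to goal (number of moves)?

BFS from (x=4, y=1) until reaching (x=3, y=0):
  Distance 0: (x=4, y=1)
  Distance 1: (x=4, y=0)
  Distance 2: (x=3, y=0)  <- goal reached here
One shortest path (2 moves): (x=4, y=1) -> (x=4, y=0) -> (x=3, y=0)

Answer: Shortest path length: 2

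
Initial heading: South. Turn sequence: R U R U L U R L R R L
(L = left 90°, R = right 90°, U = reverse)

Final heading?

Answer: Final heading: South

Derivation:
Start: South
  R (right (90° clockwise)) -> West
  U (U-turn (180°)) -> East
  R (right (90° clockwise)) -> South
  U (U-turn (180°)) -> North
  L (left (90° counter-clockwise)) -> West
  U (U-turn (180°)) -> East
  R (right (90° clockwise)) -> South
  L (left (90° counter-clockwise)) -> East
  R (right (90° clockwise)) -> South
  R (right (90° clockwise)) -> West
  L (left (90° counter-clockwise)) -> South
Final: South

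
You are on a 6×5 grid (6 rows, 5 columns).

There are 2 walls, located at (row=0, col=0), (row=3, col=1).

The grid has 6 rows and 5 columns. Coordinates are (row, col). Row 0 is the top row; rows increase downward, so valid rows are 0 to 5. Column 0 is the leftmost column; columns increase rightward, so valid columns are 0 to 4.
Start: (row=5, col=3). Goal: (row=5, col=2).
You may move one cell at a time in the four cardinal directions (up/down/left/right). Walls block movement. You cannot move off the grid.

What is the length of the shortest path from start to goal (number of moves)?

Answer: Shortest path length: 1

Derivation:
BFS from (row=5, col=3) until reaching (row=5, col=2):
  Distance 0: (row=5, col=3)
  Distance 1: (row=4, col=3), (row=5, col=2), (row=5, col=4)  <- goal reached here
One shortest path (1 moves): (row=5, col=3) -> (row=5, col=2)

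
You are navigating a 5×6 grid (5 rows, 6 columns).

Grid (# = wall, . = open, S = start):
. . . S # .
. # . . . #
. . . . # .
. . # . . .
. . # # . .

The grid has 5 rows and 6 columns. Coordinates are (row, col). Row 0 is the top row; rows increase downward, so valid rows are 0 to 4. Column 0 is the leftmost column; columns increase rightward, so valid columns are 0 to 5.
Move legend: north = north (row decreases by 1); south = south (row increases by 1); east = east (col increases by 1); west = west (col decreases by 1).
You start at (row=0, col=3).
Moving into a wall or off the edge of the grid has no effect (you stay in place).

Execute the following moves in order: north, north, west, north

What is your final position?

Answer: Final position: (row=0, col=2)

Derivation:
Start: (row=0, col=3)
  north (north): blocked, stay at (row=0, col=3)
  north (north): blocked, stay at (row=0, col=3)
  west (west): (row=0, col=3) -> (row=0, col=2)
  north (north): blocked, stay at (row=0, col=2)
Final: (row=0, col=2)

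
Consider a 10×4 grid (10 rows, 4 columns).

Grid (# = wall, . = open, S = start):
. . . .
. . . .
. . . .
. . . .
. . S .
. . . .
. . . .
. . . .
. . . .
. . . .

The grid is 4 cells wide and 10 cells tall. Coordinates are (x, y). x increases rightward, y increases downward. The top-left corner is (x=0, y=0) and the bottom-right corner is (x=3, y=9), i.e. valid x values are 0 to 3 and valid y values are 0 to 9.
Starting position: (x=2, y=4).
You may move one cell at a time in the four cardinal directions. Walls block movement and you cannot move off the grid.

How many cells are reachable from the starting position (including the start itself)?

BFS flood-fill from (x=2, y=4):
  Distance 0: (x=2, y=4)
  Distance 1: (x=2, y=3), (x=1, y=4), (x=3, y=4), (x=2, y=5)
  Distance 2: (x=2, y=2), (x=1, y=3), (x=3, y=3), (x=0, y=4), (x=1, y=5), (x=3, y=5), (x=2, y=6)
  Distance 3: (x=2, y=1), (x=1, y=2), (x=3, y=2), (x=0, y=3), (x=0, y=5), (x=1, y=6), (x=3, y=6), (x=2, y=7)
  Distance 4: (x=2, y=0), (x=1, y=1), (x=3, y=1), (x=0, y=2), (x=0, y=6), (x=1, y=7), (x=3, y=7), (x=2, y=8)
  Distance 5: (x=1, y=0), (x=3, y=0), (x=0, y=1), (x=0, y=7), (x=1, y=8), (x=3, y=8), (x=2, y=9)
  Distance 6: (x=0, y=0), (x=0, y=8), (x=1, y=9), (x=3, y=9)
  Distance 7: (x=0, y=9)
Total reachable: 40 (grid has 40 open cells total)

Answer: Reachable cells: 40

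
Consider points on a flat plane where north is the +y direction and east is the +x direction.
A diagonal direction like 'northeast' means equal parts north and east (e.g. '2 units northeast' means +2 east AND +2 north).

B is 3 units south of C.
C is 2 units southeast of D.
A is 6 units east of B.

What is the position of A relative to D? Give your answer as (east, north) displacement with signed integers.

Place D at the origin (east=0, north=0).
  C is 2 units southeast of D: delta (east=+2, north=-2); C at (east=2, north=-2).
  B is 3 units south of C: delta (east=+0, north=-3); B at (east=2, north=-5).
  A is 6 units east of B: delta (east=+6, north=+0); A at (east=8, north=-5).
Therefore A relative to D: (east=8, north=-5).

Answer: A is at (east=8, north=-5) relative to D.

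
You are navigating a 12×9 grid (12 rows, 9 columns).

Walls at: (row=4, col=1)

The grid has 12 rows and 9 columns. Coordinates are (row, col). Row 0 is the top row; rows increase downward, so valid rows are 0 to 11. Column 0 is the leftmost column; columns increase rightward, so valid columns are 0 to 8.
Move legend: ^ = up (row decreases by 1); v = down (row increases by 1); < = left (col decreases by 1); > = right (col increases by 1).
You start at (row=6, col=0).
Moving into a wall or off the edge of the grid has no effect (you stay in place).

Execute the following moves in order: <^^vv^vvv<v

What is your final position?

Start: (row=6, col=0)
  < (left): blocked, stay at (row=6, col=0)
  ^ (up): (row=6, col=0) -> (row=5, col=0)
  ^ (up): (row=5, col=0) -> (row=4, col=0)
  v (down): (row=4, col=0) -> (row=5, col=0)
  v (down): (row=5, col=0) -> (row=6, col=0)
  ^ (up): (row=6, col=0) -> (row=5, col=0)
  v (down): (row=5, col=0) -> (row=6, col=0)
  v (down): (row=6, col=0) -> (row=7, col=0)
  v (down): (row=7, col=0) -> (row=8, col=0)
  < (left): blocked, stay at (row=8, col=0)
  v (down): (row=8, col=0) -> (row=9, col=0)
Final: (row=9, col=0)

Answer: Final position: (row=9, col=0)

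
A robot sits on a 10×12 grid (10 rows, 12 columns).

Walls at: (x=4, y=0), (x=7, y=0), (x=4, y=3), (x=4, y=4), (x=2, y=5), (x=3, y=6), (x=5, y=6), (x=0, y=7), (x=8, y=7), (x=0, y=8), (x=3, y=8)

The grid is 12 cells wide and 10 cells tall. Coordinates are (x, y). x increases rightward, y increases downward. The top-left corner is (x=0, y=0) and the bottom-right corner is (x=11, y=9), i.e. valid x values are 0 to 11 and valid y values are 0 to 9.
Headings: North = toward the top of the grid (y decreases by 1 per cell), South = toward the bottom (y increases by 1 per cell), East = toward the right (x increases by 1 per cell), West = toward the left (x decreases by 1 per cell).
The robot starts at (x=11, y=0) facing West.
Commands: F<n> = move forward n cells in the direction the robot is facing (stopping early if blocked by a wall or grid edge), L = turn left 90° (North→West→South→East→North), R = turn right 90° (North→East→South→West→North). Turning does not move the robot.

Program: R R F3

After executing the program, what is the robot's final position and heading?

Start: (x=11, y=0), facing West
  R: turn right, now facing North
  R: turn right, now facing East
  F3: move forward 0/3 (blocked), now at (x=11, y=0)
Final: (x=11, y=0), facing East

Answer: Final position: (x=11, y=0), facing East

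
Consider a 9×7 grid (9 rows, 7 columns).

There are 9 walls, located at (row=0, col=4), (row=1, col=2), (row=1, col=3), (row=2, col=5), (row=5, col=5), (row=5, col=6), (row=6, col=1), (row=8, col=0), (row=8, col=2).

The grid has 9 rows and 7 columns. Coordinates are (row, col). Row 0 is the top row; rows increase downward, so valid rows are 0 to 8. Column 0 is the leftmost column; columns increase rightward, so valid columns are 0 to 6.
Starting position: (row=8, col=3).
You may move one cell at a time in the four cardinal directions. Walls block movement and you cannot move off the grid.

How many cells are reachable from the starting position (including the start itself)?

BFS flood-fill from (row=8, col=3):
  Distance 0: (row=8, col=3)
  Distance 1: (row=7, col=3), (row=8, col=4)
  Distance 2: (row=6, col=3), (row=7, col=2), (row=7, col=4), (row=8, col=5)
  Distance 3: (row=5, col=3), (row=6, col=2), (row=6, col=4), (row=7, col=1), (row=7, col=5), (row=8, col=6)
  Distance 4: (row=4, col=3), (row=5, col=2), (row=5, col=4), (row=6, col=5), (row=7, col=0), (row=7, col=6), (row=8, col=1)
  Distance 5: (row=3, col=3), (row=4, col=2), (row=4, col=4), (row=5, col=1), (row=6, col=0), (row=6, col=6)
  Distance 6: (row=2, col=3), (row=3, col=2), (row=3, col=4), (row=4, col=1), (row=4, col=5), (row=5, col=0)
  Distance 7: (row=2, col=2), (row=2, col=4), (row=3, col=1), (row=3, col=5), (row=4, col=0), (row=4, col=6)
  Distance 8: (row=1, col=4), (row=2, col=1), (row=3, col=0), (row=3, col=6)
  Distance 9: (row=1, col=1), (row=1, col=5), (row=2, col=0), (row=2, col=6)
  Distance 10: (row=0, col=1), (row=0, col=5), (row=1, col=0), (row=1, col=6)
  Distance 11: (row=0, col=0), (row=0, col=2), (row=0, col=6)
  Distance 12: (row=0, col=3)
Total reachable: 54 (grid has 54 open cells total)

Answer: Reachable cells: 54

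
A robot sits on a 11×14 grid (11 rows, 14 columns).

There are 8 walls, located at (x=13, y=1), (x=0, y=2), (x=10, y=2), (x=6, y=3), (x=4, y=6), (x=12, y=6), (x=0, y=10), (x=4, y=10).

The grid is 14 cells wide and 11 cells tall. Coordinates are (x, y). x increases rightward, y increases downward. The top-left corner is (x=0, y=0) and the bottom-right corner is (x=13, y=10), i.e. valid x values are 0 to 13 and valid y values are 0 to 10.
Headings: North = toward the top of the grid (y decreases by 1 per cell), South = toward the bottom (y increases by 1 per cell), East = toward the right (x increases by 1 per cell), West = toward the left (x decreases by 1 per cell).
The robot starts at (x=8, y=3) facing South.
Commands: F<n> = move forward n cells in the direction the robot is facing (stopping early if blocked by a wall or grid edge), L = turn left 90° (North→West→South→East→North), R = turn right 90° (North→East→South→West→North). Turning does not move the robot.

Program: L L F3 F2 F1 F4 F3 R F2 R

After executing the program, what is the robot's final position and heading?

Start: (x=8, y=3), facing South
  L: turn left, now facing East
  L: turn left, now facing North
  F3: move forward 3, now at (x=8, y=0)
  F2: move forward 0/2 (blocked), now at (x=8, y=0)
  F1: move forward 0/1 (blocked), now at (x=8, y=0)
  F4: move forward 0/4 (blocked), now at (x=8, y=0)
  F3: move forward 0/3 (blocked), now at (x=8, y=0)
  R: turn right, now facing East
  F2: move forward 2, now at (x=10, y=0)
  R: turn right, now facing South
Final: (x=10, y=0), facing South

Answer: Final position: (x=10, y=0), facing South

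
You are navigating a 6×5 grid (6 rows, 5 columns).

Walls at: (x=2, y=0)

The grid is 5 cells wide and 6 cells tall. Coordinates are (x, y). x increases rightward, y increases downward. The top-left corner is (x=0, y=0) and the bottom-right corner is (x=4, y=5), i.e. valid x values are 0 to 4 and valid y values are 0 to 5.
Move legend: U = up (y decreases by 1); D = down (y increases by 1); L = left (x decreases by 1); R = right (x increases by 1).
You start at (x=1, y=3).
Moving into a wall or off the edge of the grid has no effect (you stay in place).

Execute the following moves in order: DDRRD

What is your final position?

Start: (x=1, y=3)
  D (down): (x=1, y=3) -> (x=1, y=4)
  D (down): (x=1, y=4) -> (x=1, y=5)
  R (right): (x=1, y=5) -> (x=2, y=5)
  R (right): (x=2, y=5) -> (x=3, y=5)
  D (down): blocked, stay at (x=3, y=5)
Final: (x=3, y=5)

Answer: Final position: (x=3, y=5)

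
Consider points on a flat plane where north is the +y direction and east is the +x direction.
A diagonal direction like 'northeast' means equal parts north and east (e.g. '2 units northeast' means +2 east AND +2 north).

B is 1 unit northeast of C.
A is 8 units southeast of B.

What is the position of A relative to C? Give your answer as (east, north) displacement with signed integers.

Answer: A is at (east=9, north=-7) relative to C.

Derivation:
Place C at the origin (east=0, north=0).
  B is 1 unit northeast of C: delta (east=+1, north=+1); B at (east=1, north=1).
  A is 8 units southeast of B: delta (east=+8, north=-8); A at (east=9, north=-7).
Therefore A relative to C: (east=9, north=-7).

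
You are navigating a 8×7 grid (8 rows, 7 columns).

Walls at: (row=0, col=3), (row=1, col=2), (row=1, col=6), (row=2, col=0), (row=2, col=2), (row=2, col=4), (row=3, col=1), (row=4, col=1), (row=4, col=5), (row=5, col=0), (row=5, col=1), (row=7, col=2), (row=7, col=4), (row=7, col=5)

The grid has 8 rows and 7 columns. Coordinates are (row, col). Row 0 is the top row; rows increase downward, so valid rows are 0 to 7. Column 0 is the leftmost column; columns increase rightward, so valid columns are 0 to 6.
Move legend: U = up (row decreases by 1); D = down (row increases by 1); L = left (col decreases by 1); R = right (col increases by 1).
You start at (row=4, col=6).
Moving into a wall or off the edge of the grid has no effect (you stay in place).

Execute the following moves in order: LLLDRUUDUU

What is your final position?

Start: (row=4, col=6)
  [×3]L (left): blocked, stay at (row=4, col=6)
  D (down): (row=4, col=6) -> (row=5, col=6)
  R (right): blocked, stay at (row=5, col=6)
  U (up): (row=5, col=6) -> (row=4, col=6)
  U (up): (row=4, col=6) -> (row=3, col=6)
  D (down): (row=3, col=6) -> (row=4, col=6)
  U (up): (row=4, col=6) -> (row=3, col=6)
  U (up): (row=3, col=6) -> (row=2, col=6)
Final: (row=2, col=6)

Answer: Final position: (row=2, col=6)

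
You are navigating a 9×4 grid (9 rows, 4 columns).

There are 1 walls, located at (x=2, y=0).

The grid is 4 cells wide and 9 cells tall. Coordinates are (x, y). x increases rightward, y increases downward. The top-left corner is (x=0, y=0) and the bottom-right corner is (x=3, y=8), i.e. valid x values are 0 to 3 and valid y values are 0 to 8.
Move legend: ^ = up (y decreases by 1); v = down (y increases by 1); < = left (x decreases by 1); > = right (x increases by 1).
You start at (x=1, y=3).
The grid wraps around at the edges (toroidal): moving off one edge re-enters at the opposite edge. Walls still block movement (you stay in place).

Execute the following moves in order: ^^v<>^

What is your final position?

Start: (x=1, y=3)
  ^ (up): (x=1, y=3) -> (x=1, y=2)
  ^ (up): (x=1, y=2) -> (x=1, y=1)
  v (down): (x=1, y=1) -> (x=1, y=2)
  < (left): (x=1, y=2) -> (x=0, y=2)
  > (right): (x=0, y=2) -> (x=1, y=2)
  ^ (up): (x=1, y=2) -> (x=1, y=1)
Final: (x=1, y=1)

Answer: Final position: (x=1, y=1)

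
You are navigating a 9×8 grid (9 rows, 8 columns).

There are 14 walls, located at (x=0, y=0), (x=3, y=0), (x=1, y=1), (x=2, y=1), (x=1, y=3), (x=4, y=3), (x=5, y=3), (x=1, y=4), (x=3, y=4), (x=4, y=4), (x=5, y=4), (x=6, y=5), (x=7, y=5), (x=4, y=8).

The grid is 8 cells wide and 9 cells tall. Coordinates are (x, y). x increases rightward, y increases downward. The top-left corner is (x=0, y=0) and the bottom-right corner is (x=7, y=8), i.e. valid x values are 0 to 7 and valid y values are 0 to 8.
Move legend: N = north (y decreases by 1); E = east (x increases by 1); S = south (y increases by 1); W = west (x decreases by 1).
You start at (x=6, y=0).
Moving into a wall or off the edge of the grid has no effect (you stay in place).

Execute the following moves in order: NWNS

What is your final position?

Answer: Final position: (x=5, y=1)

Derivation:
Start: (x=6, y=0)
  N (north): blocked, stay at (x=6, y=0)
  W (west): (x=6, y=0) -> (x=5, y=0)
  N (north): blocked, stay at (x=5, y=0)
  S (south): (x=5, y=0) -> (x=5, y=1)
Final: (x=5, y=1)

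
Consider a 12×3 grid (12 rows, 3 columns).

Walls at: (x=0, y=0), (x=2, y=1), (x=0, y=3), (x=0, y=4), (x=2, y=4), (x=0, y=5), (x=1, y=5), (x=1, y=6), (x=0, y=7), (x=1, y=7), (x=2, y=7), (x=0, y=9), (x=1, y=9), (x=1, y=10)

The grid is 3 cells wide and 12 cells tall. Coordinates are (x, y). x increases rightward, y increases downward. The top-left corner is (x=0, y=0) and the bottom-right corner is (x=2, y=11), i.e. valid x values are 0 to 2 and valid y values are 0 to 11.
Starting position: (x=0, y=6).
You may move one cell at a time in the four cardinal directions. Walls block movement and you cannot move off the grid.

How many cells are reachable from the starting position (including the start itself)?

BFS flood-fill from (x=0, y=6):
  Distance 0: (x=0, y=6)
Total reachable: 1 (grid has 22 open cells total)

Answer: Reachable cells: 1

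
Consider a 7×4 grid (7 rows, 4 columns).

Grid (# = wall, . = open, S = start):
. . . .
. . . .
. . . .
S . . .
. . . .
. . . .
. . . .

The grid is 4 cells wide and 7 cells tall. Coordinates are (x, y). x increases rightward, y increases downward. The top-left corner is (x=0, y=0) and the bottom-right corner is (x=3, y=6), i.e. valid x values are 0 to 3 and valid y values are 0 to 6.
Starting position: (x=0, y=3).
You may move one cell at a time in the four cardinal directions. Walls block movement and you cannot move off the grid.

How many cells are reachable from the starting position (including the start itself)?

BFS flood-fill from (x=0, y=3):
  Distance 0: (x=0, y=3)
  Distance 1: (x=0, y=2), (x=1, y=3), (x=0, y=4)
  Distance 2: (x=0, y=1), (x=1, y=2), (x=2, y=3), (x=1, y=4), (x=0, y=5)
  Distance 3: (x=0, y=0), (x=1, y=1), (x=2, y=2), (x=3, y=3), (x=2, y=4), (x=1, y=5), (x=0, y=6)
  Distance 4: (x=1, y=0), (x=2, y=1), (x=3, y=2), (x=3, y=4), (x=2, y=5), (x=1, y=6)
  Distance 5: (x=2, y=0), (x=3, y=1), (x=3, y=5), (x=2, y=6)
  Distance 6: (x=3, y=0), (x=3, y=6)
Total reachable: 28 (grid has 28 open cells total)

Answer: Reachable cells: 28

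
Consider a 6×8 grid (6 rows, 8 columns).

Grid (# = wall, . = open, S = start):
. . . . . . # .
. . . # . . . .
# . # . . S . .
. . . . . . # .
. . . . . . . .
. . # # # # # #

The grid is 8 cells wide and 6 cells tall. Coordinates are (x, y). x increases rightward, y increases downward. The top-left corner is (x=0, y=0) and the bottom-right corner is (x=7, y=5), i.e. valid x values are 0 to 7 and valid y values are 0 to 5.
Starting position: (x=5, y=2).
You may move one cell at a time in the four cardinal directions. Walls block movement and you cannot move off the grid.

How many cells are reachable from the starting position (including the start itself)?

BFS flood-fill from (x=5, y=2):
  Distance 0: (x=5, y=2)
  Distance 1: (x=5, y=1), (x=4, y=2), (x=6, y=2), (x=5, y=3)
  Distance 2: (x=5, y=0), (x=4, y=1), (x=6, y=1), (x=3, y=2), (x=7, y=2), (x=4, y=3), (x=5, y=4)
  Distance 3: (x=4, y=0), (x=7, y=1), (x=3, y=3), (x=7, y=3), (x=4, y=4), (x=6, y=4)
  Distance 4: (x=3, y=0), (x=7, y=0), (x=2, y=3), (x=3, y=4), (x=7, y=4)
  Distance 5: (x=2, y=0), (x=1, y=3), (x=2, y=4)
  Distance 6: (x=1, y=0), (x=2, y=1), (x=1, y=2), (x=0, y=3), (x=1, y=4)
  Distance 7: (x=0, y=0), (x=1, y=1), (x=0, y=4), (x=1, y=5)
  Distance 8: (x=0, y=1), (x=0, y=5)
Total reachable: 37 (grid has 37 open cells total)

Answer: Reachable cells: 37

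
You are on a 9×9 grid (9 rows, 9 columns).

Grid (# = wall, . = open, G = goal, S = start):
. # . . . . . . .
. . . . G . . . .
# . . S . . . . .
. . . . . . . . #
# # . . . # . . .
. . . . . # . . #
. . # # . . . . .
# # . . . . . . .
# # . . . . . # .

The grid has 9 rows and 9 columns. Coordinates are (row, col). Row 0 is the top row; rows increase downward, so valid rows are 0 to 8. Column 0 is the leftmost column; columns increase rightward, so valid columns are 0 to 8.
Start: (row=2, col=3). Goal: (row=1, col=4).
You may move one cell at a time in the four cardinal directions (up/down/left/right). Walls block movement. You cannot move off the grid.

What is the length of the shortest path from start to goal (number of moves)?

BFS from (row=2, col=3) until reaching (row=1, col=4):
  Distance 0: (row=2, col=3)
  Distance 1: (row=1, col=3), (row=2, col=2), (row=2, col=4), (row=3, col=3)
  Distance 2: (row=0, col=3), (row=1, col=2), (row=1, col=4), (row=2, col=1), (row=2, col=5), (row=3, col=2), (row=3, col=4), (row=4, col=3)  <- goal reached here
One shortest path (2 moves): (row=2, col=3) -> (row=2, col=4) -> (row=1, col=4)

Answer: Shortest path length: 2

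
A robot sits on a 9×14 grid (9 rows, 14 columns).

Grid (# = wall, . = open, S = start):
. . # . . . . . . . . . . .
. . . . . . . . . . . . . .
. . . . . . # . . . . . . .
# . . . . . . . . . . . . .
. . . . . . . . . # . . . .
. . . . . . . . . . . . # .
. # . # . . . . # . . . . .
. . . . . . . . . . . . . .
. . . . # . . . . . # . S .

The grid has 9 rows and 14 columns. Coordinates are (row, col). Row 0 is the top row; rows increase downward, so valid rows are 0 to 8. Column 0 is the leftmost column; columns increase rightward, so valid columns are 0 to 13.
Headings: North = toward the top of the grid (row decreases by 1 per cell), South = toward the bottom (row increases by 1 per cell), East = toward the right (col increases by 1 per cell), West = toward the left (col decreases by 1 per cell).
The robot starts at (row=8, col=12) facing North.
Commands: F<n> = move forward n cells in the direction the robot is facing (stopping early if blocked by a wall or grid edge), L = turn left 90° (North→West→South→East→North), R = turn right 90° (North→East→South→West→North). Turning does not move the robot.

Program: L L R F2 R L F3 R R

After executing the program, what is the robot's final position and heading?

Answer: Final position: (row=8, col=11), facing East

Derivation:
Start: (row=8, col=12), facing North
  L: turn left, now facing West
  L: turn left, now facing South
  R: turn right, now facing West
  F2: move forward 1/2 (blocked), now at (row=8, col=11)
  R: turn right, now facing North
  L: turn left, now facing West
  F3: move forward 0/3 (blocked), now at (row=8, col=11)
  R: turn right, now facing North
  R: turn right, now facing East
Final: (row=8, col=11), facing East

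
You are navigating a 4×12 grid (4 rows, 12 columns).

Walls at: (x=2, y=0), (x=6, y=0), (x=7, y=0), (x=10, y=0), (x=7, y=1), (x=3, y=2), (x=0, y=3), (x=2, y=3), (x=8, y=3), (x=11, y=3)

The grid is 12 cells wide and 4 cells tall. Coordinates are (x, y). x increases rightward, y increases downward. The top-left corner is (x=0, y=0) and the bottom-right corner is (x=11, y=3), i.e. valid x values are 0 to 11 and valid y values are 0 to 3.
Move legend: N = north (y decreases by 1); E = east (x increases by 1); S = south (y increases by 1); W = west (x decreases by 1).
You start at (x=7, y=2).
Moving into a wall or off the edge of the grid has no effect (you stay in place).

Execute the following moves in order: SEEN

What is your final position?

Start: (x=7, y=2)
  S (south): (x=7, y=2) -> (x=7, y=3)
  E (east): blocked, stay at (x=7, y=3)
  E (east): blocked, stay at (x=7, y=3)
  N (north): (x=7, y=3) -> (x=7, y=2)
Final: (x=7, y=2)

Answer: Final position: (x=7, y=2)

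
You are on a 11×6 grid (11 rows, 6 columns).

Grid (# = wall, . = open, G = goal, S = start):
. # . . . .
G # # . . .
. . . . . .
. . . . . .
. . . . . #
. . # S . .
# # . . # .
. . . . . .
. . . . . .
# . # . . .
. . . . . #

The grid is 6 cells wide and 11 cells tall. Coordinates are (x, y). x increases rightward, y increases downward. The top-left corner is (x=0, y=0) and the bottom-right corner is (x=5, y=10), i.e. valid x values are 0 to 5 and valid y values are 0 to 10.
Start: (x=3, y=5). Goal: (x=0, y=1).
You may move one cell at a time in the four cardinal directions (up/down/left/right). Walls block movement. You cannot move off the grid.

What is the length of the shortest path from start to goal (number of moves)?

BFS from (x=3, y=5) until reaching (x=0, y=1):
  Distance 0: (x=3, y=5)
  Distance 1: (x=3, y=4), (x=4, y=5), (x=3, y=6)
  Distance 2: (x=3, y=3), (x=2, y=4), (x=4, y=4), (x=5, y=5), (x=2, y=6), (x=3, y=7)
  Distance 3: (x=3, y=2), (x=2, y=3), (x=4, y=3), (x=1, y=4), (x=5, y=6), (x=2, y=7), (x=4, y=7), (x=3, y=8)
  Distance 4: (x=3, y=1), (x=2, y=2), (x=4, y=2), (x=1, y=3), (x=5, y=3), (x=0, y=4), (x=1, y=5), (x=1, y=7), (x=5, y=7), (x=2, y=8), (x=4, y=8), (x=3, y=9)
  Distance 5: (x=3, y=0), (x=4, y=1), (x=1, y=2), (x=5, y=2), (x=0, y=3), (x=0, y=5), (x=0, y=7), (x=1, y=8), (x=5, y=8), (x=4, y=9), (x=3, y=10)
  Distance 6: (x=2, y=0), (x=4, y=0), (x=5, y=1), (x=0, y=2), (x=0, y=8), (x=1, y=9), (x=5, y=9), (x=2, y=10), (x=4, y=10)
  Distance 7: (x=5, y=0), (x=0, y=1), (x=1, y=10)  <- goal reached here
One shortest path (7 moves): (x=3, y=5) -> (x=3, y=4) -> (x=2, y=4) -> (x=1, y=4) -> (x=0, y=4) -> (x=0, y=3) -> (x=0, y=2) -> (x=0, y=1)

Answer: Shortest path length: 7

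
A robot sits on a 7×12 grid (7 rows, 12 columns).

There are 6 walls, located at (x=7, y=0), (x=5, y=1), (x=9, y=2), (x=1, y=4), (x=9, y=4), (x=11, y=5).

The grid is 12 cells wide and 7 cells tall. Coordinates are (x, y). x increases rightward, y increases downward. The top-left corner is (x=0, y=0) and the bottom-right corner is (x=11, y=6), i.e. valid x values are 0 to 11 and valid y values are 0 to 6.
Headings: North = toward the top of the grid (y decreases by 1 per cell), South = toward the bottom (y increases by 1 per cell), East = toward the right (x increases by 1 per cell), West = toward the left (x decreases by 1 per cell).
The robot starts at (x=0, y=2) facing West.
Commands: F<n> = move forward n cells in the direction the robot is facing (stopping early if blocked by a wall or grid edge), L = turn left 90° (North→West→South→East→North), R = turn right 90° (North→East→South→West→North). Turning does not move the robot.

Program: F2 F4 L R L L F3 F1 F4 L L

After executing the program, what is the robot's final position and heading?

Answer: Final position: (x=8, y=2), facing West

Derivation:
Start: (x=0, y=2), facing West
  F2: move forward 0/2 (blocked), now at (x=0, y=2)
  F4: move forward 0/4 (blocked), now at (x=0, y=2)
  L: turn left, now facing South
  R: turn right, now facing West
  L: turn left, now facing South
  L: turn left, now facing East
  F3: move forward 3, now at (x=3, y=2)
  F1: move forward 1, now at (x=4, y=2)
  F4: move forward 4, now at (x=8, y=2)
  L: turn left, now facing North
  L: turn left, now facing West
Final: (x=8, y=2), facing West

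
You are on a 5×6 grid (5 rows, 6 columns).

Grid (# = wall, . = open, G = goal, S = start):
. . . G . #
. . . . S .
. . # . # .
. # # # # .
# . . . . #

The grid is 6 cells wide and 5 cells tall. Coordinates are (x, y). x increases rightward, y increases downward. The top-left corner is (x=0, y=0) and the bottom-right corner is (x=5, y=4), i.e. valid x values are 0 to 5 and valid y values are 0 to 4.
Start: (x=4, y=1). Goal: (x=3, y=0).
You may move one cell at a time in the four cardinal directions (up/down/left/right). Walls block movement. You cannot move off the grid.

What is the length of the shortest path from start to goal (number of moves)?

BFS from (x=4, y=1) until reaching (x=3, y=0):
  Distance 0: (x=4, y=1)
  Distance 1: (x=4, y=0), (x=3, y=1), (x=5, y=1)
  Distance 2: (x=3, y=0), (x=2, y=1), (x=3, y=2), (x=5, y=2)  <- goal reached here
One shortest path (2 moves): (x=4, y=1) -> (x=3, y=1) -> (x=3, y=0)

Answer: Shortest path length: 2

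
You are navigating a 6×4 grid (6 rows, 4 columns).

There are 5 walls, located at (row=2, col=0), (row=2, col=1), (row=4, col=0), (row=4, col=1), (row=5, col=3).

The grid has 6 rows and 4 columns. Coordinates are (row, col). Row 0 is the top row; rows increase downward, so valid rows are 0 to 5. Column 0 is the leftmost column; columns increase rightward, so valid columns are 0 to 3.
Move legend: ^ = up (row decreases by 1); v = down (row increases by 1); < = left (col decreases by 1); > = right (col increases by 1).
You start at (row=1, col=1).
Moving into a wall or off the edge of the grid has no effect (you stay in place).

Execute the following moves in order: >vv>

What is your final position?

Answer: Final position: (row=3, col=3)

Derivation:
Start: (row=1, col=1)
  > (right): (row=1, col=1) -> (row=1, col=2)
  v (down): (row=1, col=2) -> (row=2, col=2)
  v (down): (row=2, col=2) -> (row=3, col=2)
  > (right): (row=3, col=2) -> (row=3, col=3)
Final: (row=3, col=3)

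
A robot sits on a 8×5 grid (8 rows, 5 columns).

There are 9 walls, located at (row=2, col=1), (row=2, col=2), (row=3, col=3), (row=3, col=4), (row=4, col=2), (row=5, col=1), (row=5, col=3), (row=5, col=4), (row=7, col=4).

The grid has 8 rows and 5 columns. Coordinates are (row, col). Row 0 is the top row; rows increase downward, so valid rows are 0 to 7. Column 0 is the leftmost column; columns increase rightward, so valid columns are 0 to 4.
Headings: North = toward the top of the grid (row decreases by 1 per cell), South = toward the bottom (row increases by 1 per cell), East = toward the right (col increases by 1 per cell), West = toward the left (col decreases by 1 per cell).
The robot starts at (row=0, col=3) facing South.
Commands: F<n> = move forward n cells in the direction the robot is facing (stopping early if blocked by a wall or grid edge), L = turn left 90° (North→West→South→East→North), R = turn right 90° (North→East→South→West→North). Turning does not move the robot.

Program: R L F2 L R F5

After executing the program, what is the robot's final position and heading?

Start: (row=0, col=3), facing South
  R: turn right, now facing West
  L: turn left, now facing South
  F2: move forward 2, now at (row=2, col=3)
  L: turn left, now facing East
  R: turn right, now facing South
  F5: move forward 0/5 (blocked), now at (row=2, col=3)
Final: (row=2, col=3), facing South

Answer: Final position: (row=2, col=3), facing South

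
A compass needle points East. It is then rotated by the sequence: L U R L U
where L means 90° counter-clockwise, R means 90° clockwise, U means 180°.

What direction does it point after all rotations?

Start: East
  L (left (90° counter-clockwise)) -> North
  U (U-turn (180°)) -> South
  R (right (90° clockwise)) -> West
  L (left (90° counter-clockwise)) -> South
  U (U-turn (180°)) -> North
Final: North

Answer: Final heading: North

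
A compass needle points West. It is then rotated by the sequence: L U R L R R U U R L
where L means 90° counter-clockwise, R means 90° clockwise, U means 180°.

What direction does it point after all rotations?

Answer: Final heading: South

Derivation:
Start: West
  L (left (90° counter-clockwise)) -> South
  U (U-turn (180°)) -> North
  R (right (90° clockwise)) -> East
  L (left (90° counter-clockwise)) -> North
  R (right (90° clockwise)) -> East
  R (right (90° clockwise)) -> South
  U (U-turn (180°)) -> North
  U (U-turn (180°)) -> South
  R (right (90° clockwise)) -> West
  L (left (90° counter-clockwise)) -> South
Final: South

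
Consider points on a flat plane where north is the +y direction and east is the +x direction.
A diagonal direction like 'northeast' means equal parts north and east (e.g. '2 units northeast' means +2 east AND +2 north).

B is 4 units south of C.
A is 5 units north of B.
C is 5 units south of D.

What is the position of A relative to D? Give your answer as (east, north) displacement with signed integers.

Place D at the origin (east=0, north=0).
  C is 5 units south of D: delta (east=+0, north=-5); C at (east=0, north=-5).
  B is 4 units south of C: delta (east=+0, north=-4); B at (east=0, north=-9).
  A is 5 units north of B: delta (east=+0, north=+5); A at (east=0, north=-4).
Therefore A relative to D: (east=0, north=-4).

Answer: A is at (east=0, north=-4) relative to D.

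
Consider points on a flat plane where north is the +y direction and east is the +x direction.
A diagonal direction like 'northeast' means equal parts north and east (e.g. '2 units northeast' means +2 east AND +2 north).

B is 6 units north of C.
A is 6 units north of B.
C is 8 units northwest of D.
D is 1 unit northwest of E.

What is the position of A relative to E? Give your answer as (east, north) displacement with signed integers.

Place E at the origin (east=0, north=0).
  D is 1 unit northwest of E: delta (east=-1, north=+1); D at (east=-1, north=1).
  C is 8 units northwest of D: delta (east=-8, north=+8); C at (east=-9, north=9).
  B is 6 units north of C: delta (east=+0, north=+6); B at (east=-9, north=15).
  A is 6 units north of B: delta (east=+0, north=+6); A at (east=-9, north=21).
Therefore A relative to E: (east=-9, north=21).

Answer: A is at (east=-9, north=21) relative to E.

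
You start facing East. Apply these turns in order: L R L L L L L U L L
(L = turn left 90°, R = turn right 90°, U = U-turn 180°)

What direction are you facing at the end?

Start: East
  L (left (90° counter-clockwise)) -> North
  R (right (90° clockwise)) -> East
  L (left (90° counter-clockwise)) -> North
  L (left (90° counter-clockwise)) -> West
  L (left (90° counter-clockwise)) -> South
  L (left (90° counter-clockwise)) -> East
  L (left (90° counter-clockwise)) -> North
  U (U-turn (180°)) -> South
  L (left (90° counter-clockwise)) -> East
  L (left (90° counter-clockwise)) -> North
Final: North

Answer: Final heading: North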